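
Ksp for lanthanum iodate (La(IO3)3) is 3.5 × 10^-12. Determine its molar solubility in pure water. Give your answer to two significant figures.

La(IO3)3(s) ⇌ La^3+ + 3 IO3^-
Ksp = [La^3+][IO3^-]^3
For each mole of La(IO3)3 that dissolves: [La^3+] = s, [IO3^-] = 3s.
Substituting: Ksp = s(3s)^3 = 27s^4
Solving, s = (3.5 × 10^-12/27)^(1/4) = 6.0 x 10^-4 M

6.0e-4 M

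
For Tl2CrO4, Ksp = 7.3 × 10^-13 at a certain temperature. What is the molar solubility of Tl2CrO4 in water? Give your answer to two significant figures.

Tl2CrO4(s) ⇌ 2 Tl^+(aq) + CrO4^2-(aq)
Ksp = [Tl^+]^2[CrO4^2-]
Let s = molar solubility. Then [Tl^+] = 2s and [CrO4^2-] = s.
Ksp = (2s)^2s = 4s^3
s = (7.3 × 10^-13 / 4)^(1/3) = 5.7 × 10^-5 M

s ≈ 5.7 x 10^-5 M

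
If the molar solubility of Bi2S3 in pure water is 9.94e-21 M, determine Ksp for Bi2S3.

Bi2S3(s) <=> 2 Bi^3+ + 3 S^2-
If s mol/L of Bi2S3 dissolves, [Bi^3+] = 2s and [S^2-] = 3s.
Ksp = [Bi^3+]^2[S^2-]^3
Ksp = (2s)^2(3s)^3 = 108s^5
Ksp = 108 × (9.94 × 10^-21)^5 = 1.05 x 10^-98

Ksp ≈ 1.05 × 10^-98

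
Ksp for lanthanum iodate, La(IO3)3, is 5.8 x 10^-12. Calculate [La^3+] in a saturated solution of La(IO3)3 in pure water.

6.8e-4 M

La(IO3)3(s) ⇌ La^3+ + 3 IO3^-
Ksp = [La^3+][IO3^-]^3
For each mole of La(IO3)3 that dissolves: [La^3+] = s, [IO3^-] = 3s.
Ksp = s(3s)^3 = 27s^4
Solving, s = (5.8 x 10^-12/27)^(1/4) = 6.81 × 10^-4 M
[La^3+] = s = 6.8 × 10^-4 M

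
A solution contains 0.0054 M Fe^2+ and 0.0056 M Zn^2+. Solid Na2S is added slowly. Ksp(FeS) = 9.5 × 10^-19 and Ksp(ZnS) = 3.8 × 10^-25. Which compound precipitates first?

ZnS

Each salt begins to precipitate when Q = Ksp, i.e. when [S^2-] reaches its threshold.
For FeS: 9.5 × 10^-19 = 0.0054 × [S^2-]  ⇒  [S^2-] = 1.8 x 10^-16 M.
For ZnS: 3.8 × 10^-25 = 0.0056 × [S^2-]  ⇒  [S^2-] = 6.8 x 10^-23 M.
The salt with the lower threshold [S^2-] precipitates first: ZnS.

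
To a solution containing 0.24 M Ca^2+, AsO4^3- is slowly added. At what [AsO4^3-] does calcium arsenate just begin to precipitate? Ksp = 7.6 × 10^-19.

Ca3(AsO4)2(s) <=> 3 Ca^2+(aq) + 2 AsO4^3-(aq)
Ksp = [Ca^2+]^3[AsO4^3-]^2
Precipitation begins when Q = Ksp. With [Ca^2+] = 0.24 M:
7.6 × 10^-19 = (0.24)^3 × [AsO4^3-]^2
[AsO4^3-] = (7.6 × 10^-19 / 1.38 × 10^-2)^(1/2) = 7.4 x 10^-9 M

[AsO4^3-] ≈ 7.4 × 10^-9 M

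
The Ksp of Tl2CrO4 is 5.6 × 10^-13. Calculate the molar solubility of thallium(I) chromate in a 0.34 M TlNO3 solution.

4.8 x 10^-12 M

Tl2CrO4(s) ⇌ 2 Tl^+(aq) + CrO4^2-(aq)
Ksp = [Tl^+]^2[CrO4^2-]
If s mol/L dissolves here, [Tl^+] = 0.34 + 2s ≈ 0.34, [CrO4^2-] = s (since Tl^+ from TlNO3 dominates).
Ksp ≈ (0.34)^2 × s
s = 4.8 x 10^-12 M
Check: 2s = 9.7 × 10^-12 ≪ 0.34, so the approximation is valid.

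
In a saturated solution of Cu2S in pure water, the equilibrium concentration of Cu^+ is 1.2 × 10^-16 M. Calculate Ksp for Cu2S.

Cu2S(s) ⇌ 2 Cu^+ + S^2-
Stoichiometry gives [S^2-] = (1/2)[Cu^+] = 6.00 x 10^-17 M.
Ksp = [Cu^+]^2[S^2-]
Ksp = (1.2 × 10^-16)^2 × 6.00 x 10^-17 = 8.6 × 10^-49

8.6 × 10^-49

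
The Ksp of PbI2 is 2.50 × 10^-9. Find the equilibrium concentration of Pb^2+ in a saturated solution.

PbI2(s) ⇌ Pb^2+ + 2 I^-
Ksp = [Pb^2+][I^-]^2
Let s = molar solubility. Then [Pb^2+] = s and [I^-] = 2s.
So Ksp = s × (2s)^2 = 4s^3
s^3 = 2.50 × 10^-9 / 4, so s = 8.550 × 10^-4 M
[Pb^2+] = s = 8.55 × 10^-4 M

[Pb^2+] = 8.55 × 10^-4 M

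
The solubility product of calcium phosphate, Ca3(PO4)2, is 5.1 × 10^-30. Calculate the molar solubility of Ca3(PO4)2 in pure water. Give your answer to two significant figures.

Ca3(PO4)2(s) ⇌ 3 Ca^2+(aq) + 2 PO4^3-(aq)
Ksp = [Ca^2+]^3[PO4^3-]^2
For each mole of Ca3(PO4)2 that dissolves: [Ca^2+] = 3s, [PO4^3-] = 2s.
Ksp = (3s)^3(2s)^2 = 108s^5
Solving, s = (5.1 × 10^-30/108)^(1/5) = 5.4 × 10^-7 M

5.4e-7 M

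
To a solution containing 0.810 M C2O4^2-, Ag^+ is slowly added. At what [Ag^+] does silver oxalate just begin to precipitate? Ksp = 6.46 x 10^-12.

Ag2C2O4(s) <=> 2 Ag^+ + C2O4^2-
Ksp = [Ag^+]^2[C2O4^2-]
Precipitation begins when Q = Ksp. With [C2O4^2-] = 0.810 M:
6.46 x 10^-12 = (0.810) × [Ag^+]^2
[Ag^+] = (6.46 x 10^-12 / 8.10 × 10^-1)^(1/2) = 2.82 × 10^-6 M

[Ag^+] ≈ 2.82 x 10^-6 M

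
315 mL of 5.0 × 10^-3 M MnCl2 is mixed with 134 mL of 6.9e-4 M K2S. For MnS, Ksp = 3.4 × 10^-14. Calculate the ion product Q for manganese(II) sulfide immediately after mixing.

Total volume = 315 + 134 = 449 mL.
[Mn^2+] = 5.0 × 10^-3 × (315/449) = 3.51 × 10^-3 M
[S^2-] = 6.9 × 10^-4 × (134/449) = 2.06 × 10^-4 M
MnS(s) <=> Mn^2+(aq) + S^2-(aq), so Q = [Mn^2+][S^2-]
Q = (3.51 × 10^-3)(2.06 × 10^-4) = 7.2 x 10^-7
Q > Ksp, so MnS will precipitate.

Q ≈ 7.2e-7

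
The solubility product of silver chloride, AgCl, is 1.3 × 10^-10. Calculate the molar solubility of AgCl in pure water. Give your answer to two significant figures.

1.1e-5 M

AgCl(s) ⇌ Ag^+(aq) + Cl^-(aq)
Ksp = [Ag^+][Cl^-]
Let s = molar solubility. Then [Ag^+] = s and [Cl^-] = s.
Ksp = (s)(s) = s^2
s = (1.3 × 10^-10)^(1/2) = 1.1 × 10^-5 M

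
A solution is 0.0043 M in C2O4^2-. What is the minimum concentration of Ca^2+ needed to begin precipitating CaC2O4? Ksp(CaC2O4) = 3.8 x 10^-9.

[Ca^2+] ≈ 8.8 × 10^-7 M

CaC2O4(s) <=> Ca^2+(aq) + C2O4^2-(aq)
Ksp = [Ca^2+][C2O4^2-]
Precipitation begins when Q = Ksp. With [C2O4^2-] = 0.0043 M:
3.8 x 10^-9 = (0.0043) × [Ca^2+]
[Ca^2+] = (3.8 x 10^-9 / 4.3 × 10^-3) = 8.8 x 10^-7 M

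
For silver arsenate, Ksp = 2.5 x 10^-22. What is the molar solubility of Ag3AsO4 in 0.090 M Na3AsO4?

4.7 x 10^-8 M

Ag3AsO4(s) ⇌ 3 Ag^+(aq) + AsO4^3-(aq)
Ksp = [Ag^+]^3[AsO4^3-]
Let s be the molar solubility in this solution. [Ag^+] = 3s, [AsO4^3-] = 0.090 + s ≈ 0.090 (common-ion effect: AsO4^3- is already 0.090 M).
Ksp ≈ (3s)^3 × 0.090
s = 4.7 x 10^-8 M
Check: s = 4.7 x 10^-8 ≪ 0.090, so the approximation is valid.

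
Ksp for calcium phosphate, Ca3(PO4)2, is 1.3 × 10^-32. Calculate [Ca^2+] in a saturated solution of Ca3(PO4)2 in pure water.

Ca3(PO4)2(s) <=> 3 Ca^2+ + 2 PO4^3-
Ksp = [Ca^2+]^3[PO4^3-]^2
Let s = molar solubility. Then [Ca^2+] = 3s and [PO4^3-] = 2s.
Substituting: Ksp = (3s)^3(2s)^2 = 108s^5
Solving, s = (1.3 × 10^-32/108)^(1/5) = 1.64 × 10^-7 M
[Ca^2+] = 3s = 4.9 x 10^-7 M

[Ca^2+] ≈ 4.9 × 10^-7 M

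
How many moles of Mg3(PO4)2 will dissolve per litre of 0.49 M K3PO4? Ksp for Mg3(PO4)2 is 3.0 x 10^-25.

Mg3(PO4)2(s) <=> 3 Mg^2+(aq) + 2 PO4^3-(aq)
Ksp = [Mg^2+]^3[PO4^3-]^2
Let s be the molar solubility in this solution. [Mg^2+] = 3s, [PO4^3-] = 0.49 + 2s ≈ 0.49 (common-ion effect: PO4^3- is already 0.49 M).
Ksp ≈ (3s)^3 × (0.49)^2
s = 3.6 x 10^-9 M
Check: 2s = 7.2 × 10^-9 ≪ 0.49, so the approximation is valid.

s ≈ 3.6 x 10^-9 M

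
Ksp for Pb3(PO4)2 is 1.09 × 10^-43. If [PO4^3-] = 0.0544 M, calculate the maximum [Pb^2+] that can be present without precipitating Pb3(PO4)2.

3.33 × 10^-14 M

Pb3(PO4)2(s) ⇌ 3 Pb^2+(aq) + 2 PO4^3-(aq)
Ksp = [Pb^2+]^3[PO4^3-]^2
Precipitation begins when Q = Ksp. With [PO4^3-] = 0.0544 M:
1.09 × 10^-43 = (0.0544)^2 × [Pb^2+]^3
[Pb^2+] = (1.09 × 10^-43 / 2.959 x 10^-3)^(1/3) = 3.33 × 10^-14 M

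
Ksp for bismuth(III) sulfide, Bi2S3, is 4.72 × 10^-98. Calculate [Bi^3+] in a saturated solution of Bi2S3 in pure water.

Bi2S3(s) ⇌ 2 Bi^3+(aq) + 3 S^2-(aq)
Ksp = [Bi^3+]^2[S^2-]^3
With molar solubility s: [Bi^3+] = 2s, [S^2-] = 3s.
Substituting: Ksp = (2s)^2(3s)^3 = 108s^5
Solving, s = (4.72 × 10^-98/108)^(1/5) = 1.343 x 10^-20 M
[Bi^3+] = 2s = 2.69 × 10^-20 M

[Bi^3+] ≈ 2.69 × 10^-20 M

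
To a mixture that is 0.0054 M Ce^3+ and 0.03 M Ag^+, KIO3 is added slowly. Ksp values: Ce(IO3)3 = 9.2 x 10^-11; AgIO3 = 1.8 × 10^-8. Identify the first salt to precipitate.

Precipitation of each salt starts when its ion product equals its Ksp.
For Ce(IO3)3: 9.2 x 10^-11 = 0.0054 × [IO3^-]^3  ⇒  [IO3^-] = 2.6 x 10^-3 M.
For AgIO3: 1.8 × 10^-8 = 0.03 × [IO3^-]  ⇒  [IO3^-] = 6.0 × 10^-7 M.
The salt with the lower threshold [IO3^-] precipitates first: AgIO3.

AgIO3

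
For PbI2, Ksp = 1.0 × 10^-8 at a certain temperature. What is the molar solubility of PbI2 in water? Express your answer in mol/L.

PbI2(s) <=> Pb^2+ + 2 I^-
Ksp = [Pb^2+][I^-]^2
For each mole of PbI2 that dissolves: [Pb^2+] = s, [I^-] = 2s.
So Ksp = s × (2s)^2 = 4s^3
s^3 = 1.0 × 10^-8 / 4, so s = 1.4 x 10^-3 M

s ≈ 1.4 × 10^-3 M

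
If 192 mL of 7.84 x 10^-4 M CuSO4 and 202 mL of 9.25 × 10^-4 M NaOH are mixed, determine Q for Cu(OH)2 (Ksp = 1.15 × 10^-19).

Total volume = 192 + 202 = 394 mL.
[Cu^2+] = 7.84 × 10^-4 × (192/394) = 3.821 × 10^-4 M
[OH^-] = 9.25 × 10^-4 × (202/394) = 4.742 × 10^-4 M
Cu(OH)2(s) <=> Cu^2+(aq) + 2 OH^-(aq), so Q = [Cu^2+][OH^-]^2
Q = (3.821 x 10^-4)(4.742 × 10^-4)^2 = 8.59 × 10^-11
Q > Ksp, so Cu(OH)2 will precipitate.

Q = 8.59 × 10^-11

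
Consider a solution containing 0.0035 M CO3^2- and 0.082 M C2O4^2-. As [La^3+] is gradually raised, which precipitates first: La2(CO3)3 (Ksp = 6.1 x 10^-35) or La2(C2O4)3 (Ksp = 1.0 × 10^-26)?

Each salt begins to precipitate when Q = Ksp, i.e. when [La^3+] reaches its threshold.
For La2(CO3)3: 6.1 x 10^-35 = (0.0035)^3 × [La^3+]^2  ⇒  [La^3+] = 3.8 x 10^-14 M.
For La2(C2O4)3: 1.0 × 10^-26 = (0.082)^3 × [La^3+]^2  ⇒  [La^3+] = 4.3 x 10^-12 M.
The salt with the lower threshold [La^3+] precipitates first: La2(CO3)3.

La2(CO3)3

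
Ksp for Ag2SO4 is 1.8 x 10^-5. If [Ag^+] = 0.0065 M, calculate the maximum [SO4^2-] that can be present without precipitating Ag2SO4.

Ag2SO4(s) <=> 2 Ag^+ + SO4^2-
Ksp = [Ag^+]^2[SO4^2-]
Precipitation begins when Q = Ksp. With [Ag^+] = 0.0065 M:
1.8 x 10^-5 = (0.0065)^2 × [SO4^2-]
[SO4^2-] = (1.8 x 10^-5 / 4.23 × 10^-5) = 4.3 × 10^-1 M

0.43 M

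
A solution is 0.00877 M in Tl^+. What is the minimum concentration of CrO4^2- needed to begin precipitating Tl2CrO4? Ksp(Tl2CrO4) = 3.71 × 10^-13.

[CrO4^2-] ≈ 4.82e-9 M

Tl2CrO4(s) ⇌ 2 Tl^+(aq) + CrO4^2-(aq)
Ksp = [Tl^+]^2[CrO4^2-]
Precipitation begins when Q = Ksp. With [Tl^+] = 0.00877 M:
3.71 × 10^-13 = (0.00877)^2 × [CrO4^2-]
[CrO4^2-] = (3.71 × 10^-13 / 7.691 x 10^-5) = 4.82 × 10^-9 M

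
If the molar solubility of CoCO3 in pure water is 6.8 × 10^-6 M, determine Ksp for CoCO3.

CoCO3(s) <=> Co^2+ + CO3^2-
For each mole of CoCO3 that dissolves: [Co^2+] = s, [CO3^2-] = s.
Ksp = [Co^2+][CO3^2-]
Ksp = s × s = s^2
Ksp = (6.8 × 10^-6)^2 = 4.6 x 10^-11

4.6 × 10^-11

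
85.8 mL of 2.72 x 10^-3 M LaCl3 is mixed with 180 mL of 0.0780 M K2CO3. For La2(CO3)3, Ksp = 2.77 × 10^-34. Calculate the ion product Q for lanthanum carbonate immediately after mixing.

Q ≈ 1.14 × 10^-10

Total volume = 85.8 + 180 = 265.8 mL.
[La^3+] = 2.72 × 10^-3 × (85.8/265.8) = 8.780 × 10^-4 M
[CO3^2-] = 7.80 × 10^-2 × (180/265.8) = 5.282 x 10^-2 M
La2(CO3)3(s) ⇌ 2 La^3+ + 3 CO3^2-, so Q = [La^3+]^2[CO3^2-]^3
Q = (8.780 × 10^-4)^2(5.282 × 10^-2)^3 = 1.14 x 10^-10
Q > Ksp, so La2(CO3)3 will precipitate.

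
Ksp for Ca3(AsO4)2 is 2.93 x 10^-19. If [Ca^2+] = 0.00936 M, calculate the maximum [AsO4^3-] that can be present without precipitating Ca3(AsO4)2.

Ca3(AsO4)2(s) <=> 3 Ca^2+(aq) + 2 AsO4^3-(aq)
Ksp = [Ca^2+]^3[AsO4^3-]^2
Precipitation begins when Q = Ksp. With [Ca^2+] = 0.00936 M:
2.93 x 10^-19 = (0.00936)^3 × [AsO4^3-]^2
[AsO4^3-] = (2.93 x 10^-19 / 8.200 x 10^-7)^(1/2) = 5.98 x 10^-7 M

[AsO4^3-] ≈ 5.98 × 10^-7 M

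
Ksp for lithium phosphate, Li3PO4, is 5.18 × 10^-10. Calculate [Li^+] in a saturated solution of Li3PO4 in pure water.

Li3PO4(s) <=> 3 Li^+ + PO4^3-
Ksp = [Li^+]^3[PO4^3-]
If s mol/L of Li3PO4 dissolves, [Li^+] = 3s and [PO4^3-] = s.
Substituting: Ksp = (3s)^3s = 27s^4
s = (5.18 × 10^-10 / 27)^(1/4) = 2.093 × 10^-3 M
[Li^+] = 3s = 6.28 x 10^-3 M

6.28 × 10^-3 M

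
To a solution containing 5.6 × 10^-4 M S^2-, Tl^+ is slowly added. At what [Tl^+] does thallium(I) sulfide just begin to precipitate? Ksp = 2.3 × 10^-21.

[Tl^+] = 2.0e-9 M

Tl2S(s) ⇌ 2 Tl^+ + S^2-
Ksp = [Tl^+]^2[S^2-]
Precipitation begins when Q = Ksp. With [S^2-] = 5.6 × 10^-4 M:
2.3 × 10^-21 = (5.6 × 10^-4) × [Tl^+]^2
[Tl^+] = (2.3 × 10^-21 / 5.6 × 10^-4)^(1/2) = 2.0 × 10^-9 M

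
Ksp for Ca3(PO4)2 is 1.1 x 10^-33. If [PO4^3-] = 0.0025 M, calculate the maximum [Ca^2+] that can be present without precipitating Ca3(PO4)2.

Ca3(PO4)2(s) ⇌ 3 Ca^2+(aq) + 2 PO4^3-(aq)
Ksp = [Ca^2+]^3[PO4^3-]^2
Precipitation begins when Q = Ksp. With [PO4^3-] = 0.0025 M:
1.1 x 10^-33 = (0.0025)^2 × [Ca^2+]^3
[Ca^2+] = (1.1 x 10^-33 / 6.25 x 10^-6)^(1/3) = 5.6 x 10^-10 M

[Ca^2+] = 5.6e-10 M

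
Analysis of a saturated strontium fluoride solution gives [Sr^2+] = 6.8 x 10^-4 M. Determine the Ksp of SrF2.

Ksp = 1.3 × 10^-9

SrF2(s) ⇌ Sr^2+(aq) + 2 F^-(aq)
Stoichiometry gives [F^-] = (2/1)[Sr^2+] = 1.36 × 10^-3 M.
Ksp = [Sr^2+][F^-]^2
Ksp = 6.8 × 10^-4 × (1.36 x 10^-3)^2 = 1.3 × 10^-9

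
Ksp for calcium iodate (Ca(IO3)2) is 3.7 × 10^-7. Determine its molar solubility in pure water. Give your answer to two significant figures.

s = 4.5e-3 M

Ca(IO3)2(s) ⇌ Ca^2+(aq) + 2 IO3^-(aq)
Ksp = [Ca^2+][IO3^-]^2
Let s = molar solubility. Then [Ca^2+] = s and [IO3^-] = 2s.
Ksp = s(2s)^2 = 4s^3
s = (3.7 × 10^-7 / 4)^(1/3) = 4.5 × 10^-3 M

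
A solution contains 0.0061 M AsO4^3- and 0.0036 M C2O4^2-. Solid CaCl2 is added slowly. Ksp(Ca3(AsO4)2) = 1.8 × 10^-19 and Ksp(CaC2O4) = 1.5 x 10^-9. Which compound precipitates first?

CaC2O4

Precipitation of each salt starts when its ion product equals its Ksp.
For Ca3(AsO4)2: 1.8 × 10^-19 = (0.0061)^2 × [Ca^2+]^3  ⇒  [Ca^2+] = 1.7 x 10^-5 M.
For CaC2O4: 1.5 x 10^-9 = 0.0036 × [Ca^2+]  ⇒  [Ca^2+] = 4.2 × 10^-7 M.
The salt with the lower threshold [Ca^2+] precipitates first: CaC2O4.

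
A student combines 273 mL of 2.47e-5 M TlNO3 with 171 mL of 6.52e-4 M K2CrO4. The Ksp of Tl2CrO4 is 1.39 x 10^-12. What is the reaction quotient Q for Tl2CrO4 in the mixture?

Total volume = 273 + 171 = 444 mL.
[Tl^+] = 2.47 x 10^-5 × (273/444) = 1.519 × 10^-5 M
[CrO4^2-] = 6.52 × 10^-4 × (171/444) = 2.511 x 10^-4 M
Tl2CrO4(s) <=> 2 Tl^+ + CrO4^2-, so Q = [Tl^+]^2[CrO4^2-]
Q = (1.519 × 10^-5)^2(2.511 × 10^-4) = 5.79 × 10^-14
Q < Ksp, so no precipitate of Tl2CrO4 forms.

Q = 5.79 × 10^-14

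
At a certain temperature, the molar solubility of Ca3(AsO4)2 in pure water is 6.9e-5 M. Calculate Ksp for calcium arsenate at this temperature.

Ca3(AsO4)2(s) ⇌ 3 Ca^2+ + 2 AsO4^3-
If s mol/L of Ca3(AsO4)2 dissolves, [Ca^2+] = 3s and [AsO4^3-] = 2s.
Ksp = [Ca^2+]^3[AsO4^3-]^2
So Ksp = (3s)^3 × (2s)^2 = 108s^5
With s = 6.9 x 10^-5: Ksp = 1.7 × 10^-19

1.7e-19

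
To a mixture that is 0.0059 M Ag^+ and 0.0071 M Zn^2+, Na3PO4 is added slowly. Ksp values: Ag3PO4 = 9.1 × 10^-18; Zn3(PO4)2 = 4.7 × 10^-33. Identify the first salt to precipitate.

Each salt begins to precipitate when Q = Ksp, i.e. when [PO4^3-] reaches its threshold.
For Ag3PO4: 9.1 × 10^-18 = (0.0059)^3 × [PO4^3-]  ⇒  [PO4^3-] = 4.4 × 10^-11 M.
For Zn3(PO4)2: 4.7 × 10^-33 = (0.0071)^3 × [PO4^3-]^2  ⇒  [PO4^3-] = 1.1 × 10^-13 M.
The salt with the lower threshold [PO4^3-] precipitates first: Zn3(PO4)2.

Zn3(PO4)2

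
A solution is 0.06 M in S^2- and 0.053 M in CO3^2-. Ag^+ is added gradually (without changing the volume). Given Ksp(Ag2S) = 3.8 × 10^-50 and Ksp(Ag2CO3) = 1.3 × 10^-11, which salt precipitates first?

Precipitation of each salt starts when its ion product equals its Ksp.
For Ag2S: 3.8 × 10^-50 = 0.06 × [Ag^+]^2  ⇒  [Ag^+] = 8.0 × 10^-25 M.
For Ag2CO3: 1.3 × 10^-11 = 0.053 × [Ag^+]^2  ⇒  [Ag^+] = 1.6 × 10^-5 M.
The salt with the lower threshold [Ag^+] precipitates first: Ag2S.

Ag2S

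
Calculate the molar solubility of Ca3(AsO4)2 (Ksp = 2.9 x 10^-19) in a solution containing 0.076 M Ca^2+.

Ca3(AsO4)2(s) <=> 3 Ca^2+(aq) + 2 AsO4^3-(aq)
Ksp = [Ca^2+]^3[AsO4^3-]^2
If s mol/L dissolves here, [Ca^2+] = 0.076 + 3s ≈ 0.076, [AsO4^3-] = 2s (Ksp is small, so little additional dissolves).
Ksp ≈ (0.076)^3 × (2s)^2
s = 1.3 × 10^-8 M
Check: 3s = 3.9 × 10^-8 ≪ 0.076, so the approximation is valid.

s = 1.3e-8 M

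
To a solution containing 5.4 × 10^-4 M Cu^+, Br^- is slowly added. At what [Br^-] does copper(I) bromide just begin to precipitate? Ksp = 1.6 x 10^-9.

[Br^-] ≈ 3.0e-6 M

CuBr(s) ⇌ Cu^+ + Br^-
Ksp = [Cu^+][Br^-]
Precipitation begins when Q = Ksp. With [Cu^+] = 5.4 × 10^-4 M:
1.6 x 10^-9 = (5.4 × 10^-4) × [Br^-]
[Br^-] = (1.6 x 10^-9 / 5.4 x 10^-4) = 3.0 × 10^-6 M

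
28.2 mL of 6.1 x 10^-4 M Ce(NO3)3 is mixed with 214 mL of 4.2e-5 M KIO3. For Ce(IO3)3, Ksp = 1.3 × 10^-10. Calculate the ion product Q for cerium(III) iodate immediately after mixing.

Total volume = 28.2 + 214 = 242.2 mL.
[Ce^3+] = 6.1 × 10^-4 × (28.2/242.2) = 7.10 × 10^-5 M
[IO3^-] = 4.2 x 10^-5 × (214/242.2) = 3.71 x 10^-5 M
Ce(IO3)3(s) <=> Ce^3+(aq) + 3 IO3^-(aq), so Q = [Ce^3+][IO3^-]^3
Q = (7.10 x 10^-5)(3.71 x 10^-5)^3 = 3.6 x 10^-18
Q < Ksp, so no precipitate of Ce(IO3)3 forms.

Q ≈ 3.6 × 10^-18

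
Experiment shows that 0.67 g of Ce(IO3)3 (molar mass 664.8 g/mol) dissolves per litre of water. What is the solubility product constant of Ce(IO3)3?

Ksp ≈ 2.8 × 10^-11

Molar solubility s = (6.7 × 10^-1 g/L) / (664.8 g/mol) = 1.01 × 10^-3 M.
Ce(IO3)3(s) ⇌ Ce^3+ + 3 IO3^-
If s mol/L of Ce(IO3)3 dissolves, [Ce^3+] = s and [IO3^-] = 3s.
Ksp = [Ce^3+][IO3^-]^3
Substituting: Ksp = s(3s)^3 = 27s^4
Ksp = 27 × (1.01 x 10^-3)^4 = 2.8 × 10^-11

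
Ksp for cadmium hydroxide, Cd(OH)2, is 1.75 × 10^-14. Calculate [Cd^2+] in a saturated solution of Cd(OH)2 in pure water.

Cd(OH)2(s) <=> Cd^2+ + 2 OH^-
Ksp = [Cd^2+][OH^-]^2
If s mol/L of Cd(OH)2 dissolves, [Cd^2+] = s and [OH^-] = 2s.
Ksp = s(2s)^2 = 4s^3
s^3 = 1.75 × 10^-14 / 4, so s = 1.636 × 10^-5 M
[Cd^2+] = s = 1.64 × 10^-5 M

[Cd^2+] = 1.64e-5 M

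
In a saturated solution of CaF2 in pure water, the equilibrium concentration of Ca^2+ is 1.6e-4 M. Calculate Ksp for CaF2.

Ksp = 1.6e-11

CaF2(s) <=> Ca^2+(aq) + 2 F^-(aq)
Stoichiometry gives [F^-] = (2/1)[Ca^2+] = 3.20 × 10^-4 M.
Ksp = [Ca^2+][F^-]^2
Ksp = 1.6 × 10^-4 × (3.20 × 10^-4)^2 = 1.6 x 10^-11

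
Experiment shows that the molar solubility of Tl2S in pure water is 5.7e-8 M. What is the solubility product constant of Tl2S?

Tl2S(s) ⇌ 2 Tl^+(aq) + S^2-(aq)
If s mol/L of Tl2S dissolves, [Tl^+] = 2s and [S^2-] = s.
Ksp = [Tl^+]^2[S^2-]
Substituting: Ksp = (2s)^2s = 4s^3
With s = 5.7 × 10^-8: Ksp = 7.4 x 10^-22

7.4 × 10^-22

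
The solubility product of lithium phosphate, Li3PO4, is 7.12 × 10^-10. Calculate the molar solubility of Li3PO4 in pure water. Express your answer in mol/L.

Li3PO4(s) ⇌ 3 Li^+(aq) + PO4^3-(aq)
Ksp = [Li^+]^3[PO4^3-]
Let s = molar solubility. Then [Li^+] = 3s and [PO4^3-] = s.
Ksp = (3s)^3s = 27s^4
s = (7.12 × 10^-10 / 27)^(1/4) = 2.27 × 10^-3 M

s = 2.27e-3 M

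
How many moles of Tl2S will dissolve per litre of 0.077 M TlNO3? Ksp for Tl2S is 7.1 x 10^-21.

1.2e-18 M

Tl2S(s) <=> 2 Tl^+ + S^2-
Ksp = [Tl^+]^2[S^2-]
Let s be the molar solubility in this solution. [Tl^+] = 0.077 + 2s ≈ 0.077, [S^2-] = s (common-ion effect: Tl^+ is already 0.077 M).
Ksp ≈ (0.077)^2 × s
s = 1.2 × 10^-18 M
Check: 2s = 2.4 × 10^-18 ≪ 0.077, so the approximation is valid.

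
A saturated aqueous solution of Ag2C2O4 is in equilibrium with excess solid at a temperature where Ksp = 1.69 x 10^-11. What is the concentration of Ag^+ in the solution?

3.23e-4 M

Ag2C2O4(s) ⇌ 2 Ag^+ + C2O4^2-
Ksp = [Ag^+]^2[C2O4^2-]
With molar solubility s: [Ag^+] = 2s, [C2O4^2-] = s.
So Ksp = (2s)^2 × s = 4s^3
s^3 = 1.69 x 10^-11 / 4, so s = 1.617 × 10^-4 M
[Ag^+] = 2s = 3.23 × 10^-4 M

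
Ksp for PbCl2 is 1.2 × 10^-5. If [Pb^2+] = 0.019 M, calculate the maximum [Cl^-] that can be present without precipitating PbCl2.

0.025 M

PbCl2(s) ⇌ Pb^2+ + 2 Cl^-
Ksp = [Pb^2+][Cl^-]^2
Precipitation begins when Q = Ksp. With [Pb^2+] = 0.019 M:
1.2 × 10^-5 = (0.019) × [Cl^-]^2
[Cl^-] = (1.2 × 10^-5 / 1.9 x 10^-2)^(1/2) = 2.5 × 10^-2 M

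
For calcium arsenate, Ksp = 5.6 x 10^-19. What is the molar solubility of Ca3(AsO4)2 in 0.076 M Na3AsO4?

s = 1.5e-6 M

Ca3(AsO4)2(s) ⇌ 3 Ca^2+(aq) + 2 AsO4^3-(aq)
Ksp = [Ca^2+]^3[AsO4^3-]^2
Let s be the molar solubility in this solution. [Ca^2+] = 3s, [AsO4^3-] = 0.076 + 2s ≈ 0.076 (Ksp is small, so little additional dissolves).
Ksp ≈ (3s)^3 × (0.076)^2
s = 1.5 × 10^-6 M
Check: 2s = 3.1 × 10^-6 ≪ 0.076, so the approximation is valid.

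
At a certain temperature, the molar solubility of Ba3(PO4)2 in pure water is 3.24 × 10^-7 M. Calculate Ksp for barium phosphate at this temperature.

Ksp = 3.86e-31

Ba3(PO4)2(s) ⇌ 3 Ba^2+(aq) + 2 PO4^3-(aq)
If s mol/L of Ba3(PO4)2 dissolves, [Ba^2+] = 3s and [PO4^3-] = 2s.
Ksp = [Ba^2+]^3[PO4^3-]^2
Ksp = (3s)^3(2s)^2 = 108s^5
Ksp = 108 × (3.24 x 10^-7)^5 = 3.86 × 10^-31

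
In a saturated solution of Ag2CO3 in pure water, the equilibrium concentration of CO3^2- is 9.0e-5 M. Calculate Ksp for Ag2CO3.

Ksp = 2.9e-12

Ag2CO3(s) <=> 2 Ag^+ + CO3^2-
Stoichiometry gives [Ag^+] = (2/1)[CO3^2-] = 1.80 × 10^-4 M.
Ksp = [Ag^+]^2[CO3^2-]
Ksp = (1.80 × 10^-4)^2 × 9.0 × 10^-5 = 2.9 x 10^-12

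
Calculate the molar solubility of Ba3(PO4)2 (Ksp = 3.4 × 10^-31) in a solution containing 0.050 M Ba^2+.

s ≈ 2.6 × 10^-14 M

Ba3(PO4)2(s) ⇌ 3 Ba^2+ + 2 PO4^3-
Ksp = [Ba^2+]^3[PO4^3-]^2
Let s = moles of Ba3(PO4)2 that dissolve per litre. [Ba^2+] = 0.050 + 3s ≈ 0.050, [PO4^3-] = 2s (Ksp is small, so little additional dissolves).
Ksp ≈ (0.050)^3 × (2s)^2
s = 2.6 × 10^-14 M
Check: 3s = 7.8 × 10^-14 ≪ 0.050, so the approximation is valid.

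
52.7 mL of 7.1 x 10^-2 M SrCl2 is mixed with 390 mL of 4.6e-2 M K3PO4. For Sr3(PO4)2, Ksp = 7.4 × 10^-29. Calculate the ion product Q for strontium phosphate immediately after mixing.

Q = 9.9 x 10^-10

Total volume = 52.7 + 390 = 442.7 mL.
[Sr^2+] = 7.1 x 10^-2 × (52.7/442.7) = 8.45 × 10^-3 M
[PO4^3-] = 4.6 × 10^-2 × (390/442.7) = 4.05 × 10^-2 M
Sr3(PO4)2(s) ⇌ 3 Sr^2+(aq) + 2 PO4^3-(aq), so Q = [Sr^2+]^3[PO4^3-]^2
Q = (8.45 × 10^-3)^3(4.05 × 10^-2)^2 = 9.9 × 10^-10
Q > Ksp, so Sr3(PO4)2 will precipitate.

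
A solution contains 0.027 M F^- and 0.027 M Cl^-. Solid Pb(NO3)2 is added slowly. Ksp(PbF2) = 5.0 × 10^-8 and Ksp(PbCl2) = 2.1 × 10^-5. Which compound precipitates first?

Precipitation of each salt starts when its ion product equals its Ksp.
For PbF2: 5.0 × 10^-8 = (0.027)^2 × [Pb^2+]  ⇒  [Pb^2+] = 6.9 × 10^-5 M.
For PbCl2: 2.1 × 10^-5 = (0.027)^2 × [Pb^2+]  ⇒  [Pb^2+] = 2.9 × 10^-2 M.
The salt with the lower threshold [Pb^2+] precipitates first: PbF2.

PbF2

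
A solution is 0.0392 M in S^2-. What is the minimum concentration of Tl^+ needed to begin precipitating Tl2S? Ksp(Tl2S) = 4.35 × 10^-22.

[Tl^+] = 1.05 × 10^-10 M

Tl2S(s) <=> 2 Tl^+ + S^2-
Ksp = [Tl^+]^2[S^2-]
Precipitation begins when Q = Ksp. With [S^2-] = 0.0392 M:
4.35 × 10^-22 = (0.0392) × [Tl^+]^2
[Tl^+] = (4.35 × 10^-22 / 3.92 × 10^-2)^(1/2) = 1.05 × 10^-10 M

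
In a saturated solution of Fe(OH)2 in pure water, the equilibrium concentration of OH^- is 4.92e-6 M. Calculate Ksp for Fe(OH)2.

5.95 × 10^-17

Fe(OH)2(s) ⇌ Fe^2+(aq) + 2 OH^-(aq)
Stoichiometry gives [Fe^2+] = (1/2)[OH^-] = 2.460 x 10^-6 M.
Ksp = [Fe^2+][OH^-]^2
Ksp = 2.460 x 10^-6 × (4.92 × 10^-6)^2 = 5.95 x 10^-17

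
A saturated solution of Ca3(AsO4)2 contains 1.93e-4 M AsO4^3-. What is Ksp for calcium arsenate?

Ca3(AsO4)2(s) <=> 3 Ca^2+ + 2 AsO4^3-
Stoichiometry gives [Ca^2+] = (3/2)[AsO4^3-] = 2.895 x 10^-4 M.
Ksp = [Ca^2+]^3[AsO4^3-]^2
Ksp = (2.895 × 10^-4)^3 × (1.93 × 10^-4)^2 = 9.04 × 10^-19

Ksp ≈ 9.04 × 10^-19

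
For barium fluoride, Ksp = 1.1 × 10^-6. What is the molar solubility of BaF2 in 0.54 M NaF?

BaF2(s) ⇌ Ba^2+(aq) + 2 F^-(aq)
Ksp = [Ba^2+][F^-]^2
If s mol/L dissolves here, [Ba^2+] = s, [F^-] = 0.54 + 2s ≈ 0.54 (Ksp is small, so little additional dissolves).
Ksp ≈ s × (0.54)^2
s = 3.8 x 10^-6 M
Check: 2s = 7.5 x 10^-6 ≪ 0.54, so the approximation is valid.

s = 3.8 × 10^-6 M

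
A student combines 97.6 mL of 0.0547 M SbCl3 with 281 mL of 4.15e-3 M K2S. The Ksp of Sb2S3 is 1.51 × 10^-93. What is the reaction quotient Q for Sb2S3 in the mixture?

Total volume = 97.6 + 281 = 378.6 mL.
[Sb^3+] = 5.47 x 10^-2 × (97.6/378.6) = 1.410 × 10^-2 M
[S^2-] = 4.15 x 10^-3 × (281/378.6) = 3.080 × 10^-3 M
Sb2S3(s) ⇌ 2 Sb^3+(aq) + 3 S^2-(aq), so Q = [Sb^3+]^2[S^2-]^3
Q = (1.410 x 10^-2)^2(3.080 × 10^-3)^3 = 5.81 x 10^-12
Q > Ksp, so Sb2S3 will precipitate.

5.81 × 10^-12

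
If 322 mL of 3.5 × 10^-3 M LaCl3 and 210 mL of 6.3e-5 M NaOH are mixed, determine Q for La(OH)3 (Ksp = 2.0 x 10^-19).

3.3e-17

Total volume = 322 + 210 = 532 mL.
[La^3+] = 3.5 × 10^-3 × (322/532) = 2.12 x 10^-3 M
[OH^-] = 6.3 × 10^-5 × (210/532) = 2.49 × 10^-5 M
La(OH)3(s) ⇌ La^3+(aq) + 3 OH^-(aq), so Q = [La^3+][OH^-]^3
Q = (2.12 × 10^-3)(2.49 × 10^-5)^3 = 3.3 x 10^-17
Q > Ksp, so La(OH)3 will precipitate.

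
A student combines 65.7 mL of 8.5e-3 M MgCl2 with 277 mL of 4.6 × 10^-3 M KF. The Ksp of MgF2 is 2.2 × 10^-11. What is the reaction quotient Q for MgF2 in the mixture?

Total volume = 65.7 + 277 = 342.7 mL.
[Mg^2+] = 8.5 x 10^-3 × (65.7/342.7) = 1.63 × 10^-3 M
[F^-] = 4.6 x 10^-3 × (277/342.7) = 3.72 x 10^-3 M
MgF2(s) ⇌ Mg^2+(aq) + 2 F^-(aq), so Q = [Mg^2+][F^-]^2
Q = (1.63 x 10^-3)(3.72 × 10^-3)^2 = 2.3 × 10^-8
Q > Ksp, so MgF2 will precipitate.

Q = 2.3 x 10^-8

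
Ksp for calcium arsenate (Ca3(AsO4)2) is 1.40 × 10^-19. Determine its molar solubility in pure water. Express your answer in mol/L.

6.65 x 10^-5 M

Ca3(AsO4)2(s) ⇌ 3 Ca^2+ + 2 AsO4^3-
Ksp = [Ca^2+]^3[AsO4^3-]^2
With molar solubility s: [Ca^2+] = 3s, [AsO4^3-] = 2s.
Substituting: Ksp = (3s)^3(2s)^2 = 108s^5
Solving, s = (1.40 × 10^-19/108)^(1/5) = 6.65 x 10^-5 M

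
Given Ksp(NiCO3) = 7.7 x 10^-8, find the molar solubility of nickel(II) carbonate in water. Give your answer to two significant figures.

NiCO3(s) <=> Ni^2+ + CO3^2-
Ksp = [Ni^2+][CO3^2-]
For each mole of NiCO3 that dissolves: [Ni^2+] = s, [CO3^2-] = s.
Ksp = s × s = s^2
s = (7.7 x 10^-8)^(1/2) = 2.8 x 10^-4 M

s ≈ 2.8 × 10^-4 M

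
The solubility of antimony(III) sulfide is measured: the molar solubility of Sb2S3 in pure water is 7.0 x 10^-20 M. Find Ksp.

Sb2S3(s) ⇌ 2 Sb^3+(aq) + 3 S^2-(aq)
If s mol/L of Sb2S3 dissolves, [Sb^3+] = 2s and [S^2-] = 3s.
Ksp = [Sb^3+]^2[S^2-]^3
So Ksp = (2s)^2 × (3s)^3 = 108s^5
Ksp = 108 × (7.0 x 10^-20)^5 = 1.8 x 10^-94

Ksp = 1.8 × 10^-94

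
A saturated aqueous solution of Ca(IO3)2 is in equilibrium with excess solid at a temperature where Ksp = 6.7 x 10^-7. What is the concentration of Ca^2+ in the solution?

[Ca^2+] = 5.5 × 10^-3 M

Ca(IO3)2(s) <=> Ca^2+(aq) + 2 IO3^-(aq)
Ksp = [Ca^2+][IO3^-]^2
If s mol/L of Ca(IO3)2 dissolves, [Ca^2+] = s and [IO3^-] = 2s.
Ksp = s(2s)^2 = 4s^3
s^3 = 6.7 x 10^-7 / 4, so s = 5.51 x 10^-3 M
[Ca^2+] = s = 5.5 x 10^-3 M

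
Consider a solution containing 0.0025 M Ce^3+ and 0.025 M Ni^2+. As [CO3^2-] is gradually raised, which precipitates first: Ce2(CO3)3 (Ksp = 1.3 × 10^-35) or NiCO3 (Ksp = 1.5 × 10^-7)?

Ce2(CO3)3

Precipitation of each salt starts when its ion product equals its Ksp.
For Ce2(CO3)3: 1.3 × 10^-35 = (0.0025)^2 × [CO3^2-]^3  ⇒  [CO3^2-] = 1.3 × 10^-10 M.
For NiCO3: 1.5 × 10^-7 = 0.025 × [CO3^2-]  ⇒  [CO3^2-] = 6.0 × 10^-6 M.
The salt with the lower threshold [CO3^2-] precipitates first: Ce2(CO3)3.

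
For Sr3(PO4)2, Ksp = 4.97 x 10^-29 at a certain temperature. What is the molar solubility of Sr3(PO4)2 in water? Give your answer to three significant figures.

Sr3(PO4)2(s) ⇌ 3 Sr^2+(aq) + 2 PO4^3-(aq)
Ksp = [Sr^2+]^3[PO4^3-]^2
Let s = molar solubility. Then [Sr^2+] = 3s and [PO4^3-] = 2s.
Substituting: Ksp = (3s)^3(2s)^2 = 108s^5
Solving, s = (4.97 x 10^-29/108)^(1/5) = 8.56 × 10^-7 M

s ≈ 8.56 × 10^-7 M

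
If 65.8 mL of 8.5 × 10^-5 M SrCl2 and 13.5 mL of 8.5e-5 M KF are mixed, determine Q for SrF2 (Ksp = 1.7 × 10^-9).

Total volume = 65.8 + 13.5 = 79.3 mL.
[Sr^2+] = 8.5 x 10^-5 × (65.8/79.3) = 7.05 x 10^-5 M
[F^-] = 8.5 × 10^-5 × (13.5/79.3) = 1.45 x 10^-5 M
SrF2(s) <=> Sr^2+ + 2 F^-, so Q = [Sr^2+][F^-]^2
Q = (7.05 × 10^-5)(1.45 x 10^-5)^2 = 1.5 × 10^-14
Q < Ksp, so no precipitate of SrF2 forms.

Q ≈ 1.5e-14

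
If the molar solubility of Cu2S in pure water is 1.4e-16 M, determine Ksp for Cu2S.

Ksp = 1.1 × 10^-47

Cu2S(s) ⇌ 2 Cu^+(aq) + S^2-(aq)
For each mole of Cu2S that dissolves: [Cu^+] = 2s, [S^2-] = s.
Ksp = [Cu^+]^2[S^2-]
Ksp = (2s)^2s = 4s^3
With s = 1.4 × 10^-16: Ksp = 1.1 × 10^-47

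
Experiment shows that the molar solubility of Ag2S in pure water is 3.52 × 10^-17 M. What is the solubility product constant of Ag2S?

1.74e-49

Ag2S(s) <=> 2 Ag^+ + S^2-
Let s = molar solubility. Then [Ag^+] = 2s and [S^2-] = s.
Ksp = [Ag^+]^2[S^2-]
Ksp = (2s)^2s = 4s^3
With s = 3.52 × 10^-17: Ksp = 1.74 × 10^-49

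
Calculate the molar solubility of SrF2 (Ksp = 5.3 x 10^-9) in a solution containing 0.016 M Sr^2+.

SrF2(s) <=> Sr^2+(aq) + 2 F^-(aq)
Ksp = [Sr^2+][F^-]^2
If s mol/L dissolves here, [Sr^2+] = 0.016 + s ≈ 0.016, [F^-] = 2s (since the Sr^2+ already present dominates).
Ksp ≈ 0.016 × (2s)^2
s = 2.9 × 10^-4 M
Check: s = 2.9 × 10^-4 ≪ 0.016, so the approximation is valid.

s = 2.9e-4 M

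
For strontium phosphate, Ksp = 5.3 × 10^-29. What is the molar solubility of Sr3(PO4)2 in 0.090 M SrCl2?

1.3 × 10^-13 M

Sr3(PO4)2(s) ⇌ 3 Sr^2+(aq) + 2 PO4^3-(aq)
Ksp = [Sr^2+]^3[PO4^3-]^2
Let s = moles of Sr3(PO4)2 that dissolve per litre. [Sr^2+] = 0.090 + 3s ≈ 0.090, [PO4^3-] = 2s (Ksp is small, so little additional dissolves).
Ksp ≈ (0.090)^3 × (2s)^2
s = 1.3 × 10^-13 M
Check: 3s = 4.0 × 10^-13 ≪ 0.090, so the approximation is valid.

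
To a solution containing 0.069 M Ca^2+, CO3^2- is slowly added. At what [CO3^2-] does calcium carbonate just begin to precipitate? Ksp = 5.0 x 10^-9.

[CO3^2-] = 7.2 x 10^-8 M

CaCO3(s) ⇌ Ca^2+(aq) + CO3^2-(aq)
Ksp = [Ca^2+][CO3^2-]
Precipitation begins when Q = Ksp. With [Ca^2+] = 0.069 M:
5.0 x 10^-9 = (0.069) × [CO3^2-]
[CO3^2-] = (5.0 x 10^-9 / 6.9 × 10^-2) = 7.2 x 10^-8 M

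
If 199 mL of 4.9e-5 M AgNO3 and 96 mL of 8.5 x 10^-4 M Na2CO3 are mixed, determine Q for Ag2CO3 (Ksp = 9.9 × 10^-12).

Total volume = 199 + 96 = 295 mL.
[Ag^+] = 4.9 × 10^-5 × (199/295) = 3.31 × 10^-5 M
[CO3^2-] = 8.5 × 10^-4 × (96/295) = 2.77 × 10^-4 M
Ag2CO3(s) ⇌ 2 Ag^+(aq) + CO3^2-(aq), so Q = [Ag^+]^2[CO3^2-]
Q = (3.31 x 10^-5)^2(2.77 x 10^-4) = 3.0 x 10^-13
Q < Ksp, so no precipitate of Ag2CO3 forms.

Q ≈ 3.0 × 10^-13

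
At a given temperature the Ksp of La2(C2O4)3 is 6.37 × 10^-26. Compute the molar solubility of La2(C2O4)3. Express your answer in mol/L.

s ≈ 3.58 × 10^-6 M

La2(C2O4)3(s) ⇌ 2 La^3+(aq) + 3 C2O4^2-(aq)
Ksp = [La^3+]^2[C2O4^2-]^3
If s mol/L of La2(C2O4)3 dissolves, [La^3+] = 2s and [C2O4^2-] = 3s.
So Ksp = (2s)^2 × (3s)^3 = 108s^5
s^5 = 6.37 × 10^-26 / 108, so s = 3.58 × 10^-6 M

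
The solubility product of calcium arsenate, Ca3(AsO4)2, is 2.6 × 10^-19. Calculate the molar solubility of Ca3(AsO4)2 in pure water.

s = 7.5 × 10^-5 M

Ca3(AsO4)2(s) ⇌ 3 Ca^2+ + 2 AsO4^3-
Ksp = [Ca^2+]^3[AsO4^3-]^2
For each mole of Ca3(AsO4)2 that dissolves: [Ca^2+] = 3s, [AsO4^3-] = 2s.
So Ksp = (3s)^3 × (2s)^2 = 108s^5
s = (2.6 × 10^-19 / 108)^(1/5) = 7.5 × 10^-5 M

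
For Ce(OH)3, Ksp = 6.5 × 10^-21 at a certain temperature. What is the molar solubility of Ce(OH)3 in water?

Ce(OH)3(s) ⇌ Ce^3+(aq) + 3 OH^-(aq)
Ksp = [Ce^3+][OH^-]^3
With molar solubility s: [Ce^3+] = s, [OH^-] = 3s.
Ksp = s(3s)^3 = 27s^4
Solving, s = (6.5 × 10^-21/27)^(1/4) = 3.9 × 10^-6 M

s ≈ 3.9 × 10^-6 M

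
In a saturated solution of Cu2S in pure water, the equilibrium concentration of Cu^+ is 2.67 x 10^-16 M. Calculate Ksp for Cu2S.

9.52e-48

Cu2S(s) <=> 2 Cu^+ + S^2-
Stoichiometry gives [S^2-] = (1/2)[Cu^+] = 1.335 × 10^-16 M.
Ksp = [Cu^+]^2[S^2-]
Ksp = (2.67 × 10^-16)^2 × 1.335 x 10^-16 = 9.52 × 10^-48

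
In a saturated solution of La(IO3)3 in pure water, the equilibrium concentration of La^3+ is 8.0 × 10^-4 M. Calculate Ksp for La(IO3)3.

La(IO3)3(s) <=> La^3+ + 3 IO3^-
Stoichiometry gives [IO3^-] = (3/1)[La^3+] = 2.40 x 10^-3 M.
Ksp = [La^3+][IO3^-]^3
Ksp = 8.0 x 10^-4 × (2.40 × 10^-3)^3 = 1.1 × 10^-11

Ksp ≈ 1.1 × 10^-11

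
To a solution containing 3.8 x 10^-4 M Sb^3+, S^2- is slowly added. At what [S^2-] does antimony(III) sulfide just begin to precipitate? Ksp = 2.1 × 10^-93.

2.4 × 10^-29 M

Sb2S3(s) ⇌ 2 Sb^3+ + 3 S^2-
Ksp = [Sb^3+]^2[S^2-]^3
Precipitation begins when Q = Ksp. With [Sb^3+] = 3.8 x 10^-4 M:
2.1 × 10^-93 = (3.8 x 10^-4)^2 × [S^2-]^3
[S^2-] = (2.1 × 10^-93 / 1.44 × 10^-7)^(1/3) = 2.4 x 10^-29 M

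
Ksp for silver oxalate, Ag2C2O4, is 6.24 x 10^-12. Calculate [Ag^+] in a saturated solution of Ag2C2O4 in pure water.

[Ag^+] = 2.32 × 10^-4 M

Ag2C2O4(s) <=> 2 Ag^+(aq) + C2O4^2-(aq)
Ksp = [Ag^+]^2[C2O4^2-]
If s mol/L of Ag2C2O4 dissolves, [Ag^+] = 2s and [C2O4^2-] = s.
Ksp = (2s)^2s = 4s^3
s^3 = 6.24 x 10^-12 / 4, so s = 1.160 × 10^-4 M
[Ag^+] = 2s = 2.32 x 10^-4 M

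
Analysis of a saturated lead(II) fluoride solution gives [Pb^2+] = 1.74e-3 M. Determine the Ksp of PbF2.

2.11 × 10^-8

PbF2(s) ⇌ Pb^2+ + 2 F^-
Stoichiometry gives [F^-] = (2/1)[Pb^2+] = 3.480 × 10^-3 M.
Ksp = [Pb^2+][F^-]^2
Ksp = 1.74 x 10^-3 × (3.480 × 10^-3)^2 = 2.11 × 10^-8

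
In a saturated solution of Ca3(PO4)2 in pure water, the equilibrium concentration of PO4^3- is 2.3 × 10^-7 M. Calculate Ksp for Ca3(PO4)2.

Ca3(PO4)2(s) ⇌ 3 Ca^2+(aq) + 2 PO4^3-(aq)
Stoichiometry gives [Ca^2+] = (3/2)[PO4^3-] = 3.45 × 10^-7 M.
Ksp = [Ca^2+]^3[PO4^3-]^2
Ksp = (3.45 x 10^-7)^3 × (2.3 x 10^-7)^2 = 2.2 x 10^-33

Ksp = 2.2 x 10^-33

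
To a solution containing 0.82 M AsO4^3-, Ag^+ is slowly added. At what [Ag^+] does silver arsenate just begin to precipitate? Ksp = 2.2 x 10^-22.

Ag3AsO4(s) ⇌ 3 Ag^+(aq) + AsO4^3-(aq)
Ksp = [Ag^+]^3[AsO4^3-]
Precipitation begins when Q = Ksp. With [AsO4^3-] = 0.82 M:
2.2 x 10^-22 = (0.82) × [Ag^+]^3
[Ag^+] = (2.2 x 10^-22 / 8.2 × 10^-1)^(1/3) = 6.4 × 10^-8 M

[Ag^+] ≈ 6.4 × 10^-8 M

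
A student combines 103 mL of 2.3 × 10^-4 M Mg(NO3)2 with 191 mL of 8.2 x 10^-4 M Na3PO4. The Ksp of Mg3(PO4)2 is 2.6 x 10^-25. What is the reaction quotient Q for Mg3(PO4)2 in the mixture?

Q = 1.5e-19

Total volume = 103 + 191 = 294 mL.
[Mg^2+] = 2.3 x 10^-4 × (103/294) = 8.06 × 10^-5 M
[PO4^3-] = 8.2 × 10^-4 × (191/294) = 5.33 × 10^-4 M
Mg3(PO4)2(s) ⇌ 3 Mg^2+ + 2 PO4^3-, so Q = [Mg^2+]^3[PO4^3-]^2
Q = (8.06 × 10^-5)^3(5.33 × 10^-4)^2 = 1.5 × 10^-19
Q > Ksp, so Mg3(PO4)2 will precipitate.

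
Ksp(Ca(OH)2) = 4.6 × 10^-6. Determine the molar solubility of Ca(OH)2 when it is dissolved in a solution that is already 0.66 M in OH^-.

1.1 × 10^-5 M

Ca(OH)2(s) ⇌ Ca^2+ + 2 OH^-
Ksp = [Ca^2+][OH^-]^2
Let s be the molar solubility in this solution. [Ca^2+] = s, [OH^-] = 0.66 + 2s ≈ 0.66 (Ksp is small, so little additional dissolves).
Ksp ≈ s × (0.66)^2
s = 1.1 x 10^-5 M
Check: 2s = 2.1 x 10^-5 ≪ 0.66, so the approximation is valid.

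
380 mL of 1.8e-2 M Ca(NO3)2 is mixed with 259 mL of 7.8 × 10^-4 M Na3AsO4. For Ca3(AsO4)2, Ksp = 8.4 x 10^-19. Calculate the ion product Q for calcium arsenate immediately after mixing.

Total volume = 380 + 259 = 639 mL.
[Ca^2+] = 1.8 × 10^-2 × (380/639) = 1.07 × 10^-2 M
[AsO4^3-] = 7.8 × 10^-4 × (259/639) = 3.16 × 10^-4 M
Ca3(AsO4)2(s) ⇌ 3 Ca^2+ + 2 AsO4^3-, so Q = [Ca^2+]^3[AsO4^3-]^2
Q = (1.07 × 10^-2)^3(3.16 × 10^-4)^2 = 1.2 × 10^-13
Q > Ksp, so Ca3(AsO4)2 will precipitate.

Q ≈ 1.2 × 10^-13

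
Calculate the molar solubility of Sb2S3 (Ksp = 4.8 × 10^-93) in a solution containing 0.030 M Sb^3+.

Sb2S3(s) ⇌ 2 Sb^3+ + 3 S^2-
Ksp = [Sb^3+]^2[S^2-]^3
Let s = moles of Sb2S3 that dissolve per litre. [Sb^3+] = 0.030 + 2s ≈ 0.030, [S^2-] = 3s (since the Sb^3+ already present dominates).
Ksp ≈ (0.030)^2 × (3s)^3
s = 5.8 x 10^-31 M
Check: 2s = 1.2 × 10^-30 ≪ 0.030, so the approximation is valid.

5.8 × 10^-31 M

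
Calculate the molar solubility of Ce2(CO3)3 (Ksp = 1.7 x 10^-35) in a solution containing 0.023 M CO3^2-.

Ce2(CO3)3(s) <=> 2 Ce^3+(aq) + 3 CO3^2-(aq)
Ksp = [Ce^3+]^2[CO3^2-]^3
Let s = moles of Ce2(CO3)3 that dissolve per litre. [Ce^3+] = 2s, [CO3^2-] = 0.023 + 3s ≈ 0.023 (Ksp is small, so little additional dissolves).
Ksp ≈ (2s)^2 × (0.023)^3
s = 5.9 × 10^-16 M
Check: 3s = 1.8 × 10^-15 ≪ 0.023, so the approximation is valid.

5.9 × 10^-16 M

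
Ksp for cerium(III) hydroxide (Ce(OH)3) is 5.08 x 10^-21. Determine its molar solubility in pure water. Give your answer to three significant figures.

s ≈ 3.70 × 10^-6 M

Ce(OH)3(s) <=> Ce^3+ + 3 OH^-
Ksp = [Ce^3+][OH^-]^3
With molar solubility s: [Ce^3+] = s, [OH^-] = 3s.
Ksp = s(3s)^3 = 27s^4
s^4 = 5.08 x 10^-21 / 27, so s = 3.70 x 10^-6 M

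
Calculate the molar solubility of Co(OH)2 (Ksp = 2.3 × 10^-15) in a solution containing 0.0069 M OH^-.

s ≈ 4.8 x 10^-11 M

Co(OH)2(s) ⇌ Co^2+(aq) + 2 OH^-(aq)
Ksp = [Co^2+][OH^-]^2
If s mol/L dissolves here, [Co^2+] = s, [OH^-] = 0.0069 + 2s ≈ 0.0069 (common-ion effect: OH^- is already 0.0069 M).
Ksp ≈ s × (0.0069)^2
s = 4.8 × 10^-11 M
Check: 2s = 9.7 × 10^-11 ≪ 0.0069, so the approximation is valid.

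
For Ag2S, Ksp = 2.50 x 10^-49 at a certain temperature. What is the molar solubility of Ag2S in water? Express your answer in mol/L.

Ag2S(s) ⇌ 2 Ag^+ + S^2-
Ksp = [Ag^+]^2[S^2-]
For each mole of Ag2S that dissolves: [Ag^+] = 2s, [S^2-] = s.
So Ksp = (2s)^2 × s = 4s^3
Solving, s = (2.50 x 10^-49/4)^(1/3) = 3.97 x 10^-17 M

s = 3.97 × 10^-17 M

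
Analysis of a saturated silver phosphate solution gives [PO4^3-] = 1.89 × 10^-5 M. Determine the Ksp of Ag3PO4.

3.45 × 10^-18

Ag3PO4(s) <=> 3 Ag^+ + PO4^3-
Stoichiometry gives [Ag^+] = (3/1)[PO4^3-] = 5.670 × 10^-5 M.
Ksp = [Ag^+]^3[PO4^3-]
Ksp = (5.670 x 10^-5)^3 × 1.89 × 10^-5 = 3.45 x 10^-18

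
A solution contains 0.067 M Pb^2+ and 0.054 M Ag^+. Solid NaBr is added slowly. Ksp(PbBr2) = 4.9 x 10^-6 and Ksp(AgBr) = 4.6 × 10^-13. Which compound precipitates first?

AgBr

Precipitation of each salt starts when its ion product equals its Ksp.
For PbBr2: 4.9 x 10^-6 = 0.067 × [Br^-]^2  ⇒  [Br^-] = 8.6 × 10^-3 M.
For AgBr: 4.6 × 10^-13 = 0.054 × [Br^-]  ⇒  [Br^-] = 8.5 × 10^-12 M.
The salt with the lower threshold [Br^-] precipitates first: AgBr.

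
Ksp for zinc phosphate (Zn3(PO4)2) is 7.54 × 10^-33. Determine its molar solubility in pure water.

1.47 × 10^-7 M

Zn3(PO4)2(s) <=> 3 Zn^2+(aq) + 2 PO4^3-(aq)
Ksp = [Zn^2+]^3[PO4^3-]^2
If s mol/L of Zn3(PO4)2 dissolves, [Zn^2+] = 3s and [PO4^3-] = 2s.
Substituting: Ksp = (3s)^3(2s)^2 = 108s^5
Solving, s = (7.54 × 10^-33/108)^(1/5) = 1.47 x 10^-7 M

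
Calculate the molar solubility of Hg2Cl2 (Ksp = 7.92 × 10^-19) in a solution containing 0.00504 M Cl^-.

s ≈ 3.12e-14 M

Hg2Cl2(s) ⇌ Hg2^2+(aq) + 2 Cl^-(aq)
Ksp = [Hg2^2+][Cl^-]^2
Let s = moles of Hg2Cl2 that dissolve per litre. [Hg2^2+] = s, [Cl^-] = 0.00504 + 2s ≈ 0.00504 (common-ion effect: Cl^- is already 0.00504 M).
Ksp ≈ s × (0.00504)^2
s = 3.12 x 10^-14 M
Check: 2s = 6.2 × 10^-14 ≪ 0.00504, so the approximation is valid.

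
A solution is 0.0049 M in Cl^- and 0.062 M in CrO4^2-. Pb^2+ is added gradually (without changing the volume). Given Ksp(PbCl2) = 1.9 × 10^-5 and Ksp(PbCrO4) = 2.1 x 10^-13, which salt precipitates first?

PbCrO4

Each salt begins to precipitate when Q = Ksp, i.e. when [Pb^2+] reaches its threshold.
For PbCl2: 1.9 × 10^-5 = (0.0049)^2 × [Pb^2+]  ⇒  [Pb^2+] = 7.9 x 10^-1 M.
For PbCrO4: 2.1 x 10^-13 = 0.062 × [Pb^2+]  ⇒  [Pb^2+] = 3.4 x 10^-12 M.
The salt with the lower threshold [Pb^2+] precipitates first: PbCrO4.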